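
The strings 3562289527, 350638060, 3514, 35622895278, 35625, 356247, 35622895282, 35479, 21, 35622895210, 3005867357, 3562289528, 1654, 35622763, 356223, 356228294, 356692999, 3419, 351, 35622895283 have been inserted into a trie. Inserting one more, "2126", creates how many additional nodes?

Walking "2126" from the root, the first 2 characters ("21") follow existing edges; "2" is the first miss.
New nodes needed: |"2126"| − 2 = 4 − 2 = 2.

2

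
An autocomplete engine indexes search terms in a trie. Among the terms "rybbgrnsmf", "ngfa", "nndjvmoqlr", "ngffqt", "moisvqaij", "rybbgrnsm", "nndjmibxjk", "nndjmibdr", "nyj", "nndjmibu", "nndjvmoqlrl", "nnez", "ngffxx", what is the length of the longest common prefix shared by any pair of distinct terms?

10

Equivalently: take the maximum, over all pairs, of their longest common prefix length.
"nndjvmoqlr" and "nndjvmoqlrl" agree on "nndjvmoqlr" (10 characters) before diverging; nothing deeper is shared.
Longest shared-prefix length: 10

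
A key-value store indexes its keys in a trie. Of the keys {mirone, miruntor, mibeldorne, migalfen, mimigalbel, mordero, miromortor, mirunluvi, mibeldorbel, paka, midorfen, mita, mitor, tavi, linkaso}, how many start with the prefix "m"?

12

Walk to "m"; the words in its subtree are exactly those with that prefix.
Matches: "mibeldorbel", "mibeldorne", "midorfen", "migalfen", "mimigalbel", "miromortor", "mirone", "mirunluvi", "miruntor", "mita", "mitor", "mordero"
Count: 12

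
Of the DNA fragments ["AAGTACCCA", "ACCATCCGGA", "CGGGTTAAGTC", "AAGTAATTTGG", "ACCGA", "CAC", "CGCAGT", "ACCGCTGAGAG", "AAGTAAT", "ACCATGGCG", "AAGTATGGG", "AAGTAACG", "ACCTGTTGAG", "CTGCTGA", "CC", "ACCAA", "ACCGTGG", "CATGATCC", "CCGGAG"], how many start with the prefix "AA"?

Walk to "AA"; the words in its subtree are exactly those with that prefix.
Matches: "AAGTAACG", "AAGTAAT", "AAGTAATTTGG", "AAGTACCCA", "AAGTATGGG"
Count: 5

5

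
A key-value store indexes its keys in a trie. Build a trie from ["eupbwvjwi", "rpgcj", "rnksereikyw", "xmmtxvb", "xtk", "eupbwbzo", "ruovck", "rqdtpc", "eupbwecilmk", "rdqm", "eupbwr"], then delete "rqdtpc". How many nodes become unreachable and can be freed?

5

A node on "rqdtpc"'s path can go only if nothing else ends at it or branches off below it.
The suffix "qdtpc" (5 nodes) is used only by "rqdtpc"; the node for "r" still has the child "p", so pruning stops there.
Nodes removed: 5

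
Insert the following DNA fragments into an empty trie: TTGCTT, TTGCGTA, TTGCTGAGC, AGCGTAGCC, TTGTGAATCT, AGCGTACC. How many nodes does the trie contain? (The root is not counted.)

31

Trie structure (* marks end of a word):
(root)
├─ A
│  └─ G
│     └─ C
│        └─ G
│           └─ T
│              └─ A
│                 ├─ C
│                 │  └─ C *
│                 └─ G
│                    └─ C
│                       └─ C *
└─ T
   └─ T
      └─ G
         ├─ C
         │  ├─ G
         │  │  └─ T
         │  │     └─ A *
         │  └─ T
         │     ├─ G
         │     │  └─ A
         │     │     └─ G
         │     │        └─ C *
         │     └─ T *
         └─ T
            └─ G
               └─ A
                  └─ A
                     └─ T
                        └─ C
                           └─ T *
Counting every labelled node above: 31.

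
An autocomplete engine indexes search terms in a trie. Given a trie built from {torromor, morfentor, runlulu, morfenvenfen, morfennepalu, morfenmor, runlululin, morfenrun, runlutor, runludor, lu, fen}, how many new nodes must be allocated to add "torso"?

Walking "torso" from the root, the first 3 characters ("tor") follow existing edges; "s" is the first miss.
Each of the 2 remaining characters creates one node.

2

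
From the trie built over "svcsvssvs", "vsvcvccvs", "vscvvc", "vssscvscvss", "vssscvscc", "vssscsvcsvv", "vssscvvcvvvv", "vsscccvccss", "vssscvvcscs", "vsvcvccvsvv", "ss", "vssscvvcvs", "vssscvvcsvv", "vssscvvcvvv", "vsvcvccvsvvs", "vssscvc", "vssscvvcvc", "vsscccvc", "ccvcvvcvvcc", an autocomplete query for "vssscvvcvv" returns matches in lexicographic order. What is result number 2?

vssscvvcvvvv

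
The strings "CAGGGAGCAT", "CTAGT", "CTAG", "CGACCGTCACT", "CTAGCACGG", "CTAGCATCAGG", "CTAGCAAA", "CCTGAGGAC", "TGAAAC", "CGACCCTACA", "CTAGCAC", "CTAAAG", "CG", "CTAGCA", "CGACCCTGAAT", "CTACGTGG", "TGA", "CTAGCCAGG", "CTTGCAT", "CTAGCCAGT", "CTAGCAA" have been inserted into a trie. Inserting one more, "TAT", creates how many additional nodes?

Walking "TAT" from the root, the first 1 characters ("T") follow existing edges; "A" is the first miss.
Each of the 2 remaining characters creates one node.

2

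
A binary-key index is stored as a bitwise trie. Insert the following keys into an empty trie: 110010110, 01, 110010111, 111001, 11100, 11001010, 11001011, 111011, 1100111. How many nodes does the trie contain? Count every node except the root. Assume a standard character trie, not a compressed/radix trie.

21

Trie structure (* marks end of a word):
(root)
├─ 0
│  └─ 1 *
└─ 1
   └─ 1
      ├─ 0
      │  └─ 0
      │     └─ 1
      │        ├─ 0
      │        │  └─ 1
      │        │     ├─ 0 *
      │        │     └─ 1 *
      │        │        ├─ 0 *
      │        │        └─ 1 *
      │        └─ 1
      │           └─ 1 *
      └─ 1
         └─ 0
            ├─ 0 *
            │  └─ 1 *
            └─ 1
               └─ 1 *
Counting every labelled node above: 21.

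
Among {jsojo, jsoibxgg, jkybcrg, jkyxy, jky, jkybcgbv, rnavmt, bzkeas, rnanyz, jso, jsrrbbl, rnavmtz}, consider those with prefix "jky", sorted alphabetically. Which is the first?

jky

Words with prefix "jky", in lexicographic order: "jky", "jkybcgbv", "jkybcrg", "jkyxy"
The 1st is jky.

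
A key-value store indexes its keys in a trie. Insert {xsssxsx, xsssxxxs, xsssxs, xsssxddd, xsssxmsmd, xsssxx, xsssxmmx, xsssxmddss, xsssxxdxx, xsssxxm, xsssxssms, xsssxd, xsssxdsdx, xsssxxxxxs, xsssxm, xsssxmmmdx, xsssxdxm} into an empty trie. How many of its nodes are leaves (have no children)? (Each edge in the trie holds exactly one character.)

13

Leaves are exactly the stored words that no other stored word extends.
Those words: "xsssxddd", "xsssxdsdx", "xsssxdxm", "xsssxmddss", "xsssxmmmdx", "xsssxmmx", "xsssxmsmd", "xsssxssms", "xsssxsx", "xsssxxdxx", "xsssxxm", "xsssxxxs", "xsssxxxxxs"
Leaf count: 13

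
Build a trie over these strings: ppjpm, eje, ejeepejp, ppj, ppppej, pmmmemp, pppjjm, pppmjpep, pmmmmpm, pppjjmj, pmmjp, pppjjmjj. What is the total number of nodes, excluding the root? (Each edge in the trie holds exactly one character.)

38

Trace insertions, counting only characters that open a new branch:
  "ppjpm" → 5 new (p, p, j, p, m)
  "eje" → 3 new (e, j, e)
  "ejeepejp" → prefix "eje" already present; 5 new (e, p, e, j, p)
  "ppj" → prefix "ppj" already present; 0 new (none)
  "ppppej" → prefix "pp" already present; 4 new (p, p, e, j)
  "pmmmemp" → prefix "p" already present; 6 new (m, m, m, e, m, p)
  "pppjjm" → prefix "ppp" already present; 3 new (j, j, m)
  "pppmjpep" → prefix "ppp" already present; 5 new (m, j, p, e, p)
  "pmmmmpm" → prefix "pmmm" already present; 3 new (m, p, m)
  "pppjjmj" → prefix "pppjjm" already present; 1 new (j)
  "pmmjp" → prefix "pmm" already present; 2 new (j, p)
  "pppjjmjj" → prefix "pppjjmj" already present; 1 new (j)
Total nodes = 5 + 3 + 5 + 0 + 4 + 6 + 3 + 5 + 3 + 1 + 2 + 1 = 38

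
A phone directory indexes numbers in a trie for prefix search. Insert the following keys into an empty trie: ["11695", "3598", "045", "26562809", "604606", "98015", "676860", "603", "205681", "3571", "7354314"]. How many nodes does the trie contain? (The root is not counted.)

Insert word by word; a character creates a node only if that edge doesn't already exist:
  "11695" → 5 new (1, 1, 6, 9, 5)
  "3598" → 4 new (3, 5, 9, 8)
  "045" → 3 new (0, 4, 5)
  "26562809" → 8 new (2, 6, 5, 6, 2, 8, 0, 9)
  "604606" → 6 new (6, 0, 4, 6, 0, 6)
  "98015" → 5 new (9, 8, 0, 1, 5)
  "676860" → prefix "6" already present; 5 new (7, 6, 8, 6, 0)
  "603" → prefix "60" already present; 1 new (3)
  "205681" → prefix "2" already present; 5 new (0, 5, 6, 8, 1)
  "3571" → prefix "35" already present; 2 new (7, 1)
  "7354314" → 7 new (7, 3, 5, 4, 3, 1, 4)
Total nodes = 5 + 4 + 3 + 8 + 6 + 5 + 5 + 1 + 5 + 2 + 7 = 51

51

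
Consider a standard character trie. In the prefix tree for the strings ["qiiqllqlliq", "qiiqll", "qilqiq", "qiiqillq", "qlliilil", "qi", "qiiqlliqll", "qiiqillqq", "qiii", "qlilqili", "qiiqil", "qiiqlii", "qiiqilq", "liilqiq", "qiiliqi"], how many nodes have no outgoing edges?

A leaf is a node with no children — equivalently, the end of a word that is not a proper prefix of any other stored word.
Those words: "liilqiq", "qiii", "qiiliqi", "qiiqillqq", "qiiqilq", "qiiqlii", "qiiqlliqll", "qiiqllqlliq", "qilqiq", "qlilqili", "qlliilil"
Leaf count: 11

11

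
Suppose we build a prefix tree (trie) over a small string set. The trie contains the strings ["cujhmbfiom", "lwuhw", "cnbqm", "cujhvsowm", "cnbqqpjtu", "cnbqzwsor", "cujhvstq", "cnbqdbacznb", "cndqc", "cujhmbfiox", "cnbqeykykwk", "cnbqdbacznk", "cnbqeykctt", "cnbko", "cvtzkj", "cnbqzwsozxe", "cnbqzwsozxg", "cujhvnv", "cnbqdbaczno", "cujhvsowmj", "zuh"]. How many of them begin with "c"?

Walk to "c"; the words in its subtree are exactly those with that prefix.
Words under "c": cnbko, cnbqdbacznb, cnbqdbacznk, cnbqdbaczno, cnbqeykctt, cnbqeykykwk, cnbqm, cnbqqpjtu, cnbqzwsor, cnbqzwsozxe, cnbqzwsozxg, cndqc, cujhmbfiom, cujhmbfiox, cujhvnv, cujhvsowm, cujhvsowmj, cujhvstq, cvtzkj
Count: 19

19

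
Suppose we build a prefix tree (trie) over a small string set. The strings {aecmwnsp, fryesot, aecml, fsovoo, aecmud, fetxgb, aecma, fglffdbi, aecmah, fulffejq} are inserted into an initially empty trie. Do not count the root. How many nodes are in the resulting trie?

44

Insert word by word; a character creates a node only if that edge doesn't already exist:
  "aecmwnsp" → 8 new (a, e, c, m, w, n, s, p)
  "fryesot" → 7 new (f, r, y, e, s, o, t)
  "aecml" → prefix "aecm" already present; 1 new (l)
  "fsovoo" → prefix "f" already present; 5 new (s, o, v, o, o)
  "aecmud" → prefix "aecm" already present; 2 new (u, d)
  "fetxgb" → prefix "f" already present; 5 new (e, t, x, g, b)
  "aecma" → prefix "aecm" already present; 1 new (a)
  "fglffdbi" → prefix "f" already present; 7 new (g, l, f, f, d, b, i)
  "aecmah" → prefix "aecma" already present; 1 new (h)
  "fulffejq" → prefix "f" already present; 7 new (u, l, f, f, e, j, q)
Total nodes = 8 + 7 + 1 + 5 + 2 + 5 + 1 + 7 + 1 + 7 = 44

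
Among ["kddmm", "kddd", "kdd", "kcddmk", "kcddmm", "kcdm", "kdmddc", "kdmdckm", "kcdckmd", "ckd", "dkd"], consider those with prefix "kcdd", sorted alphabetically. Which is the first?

Words with prefix "kcdd", in lexicographic order: "kcddmk", "kcddmm"
Position 1: kcddmk

kcddmk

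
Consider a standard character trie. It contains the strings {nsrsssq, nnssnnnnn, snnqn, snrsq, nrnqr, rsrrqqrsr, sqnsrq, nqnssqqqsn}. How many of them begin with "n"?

4

Filter for entries beginning with "n":
Words under "n": nnssnnnnn, nqnssqqqsn, nrnqr, nsrsssq
Count: 4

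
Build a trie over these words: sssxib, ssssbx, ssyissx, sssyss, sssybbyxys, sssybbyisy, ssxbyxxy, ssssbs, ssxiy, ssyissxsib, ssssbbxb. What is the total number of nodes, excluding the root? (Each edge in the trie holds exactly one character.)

41

For each word, the new-node count is its length minus the longest prefix already in the trie:
  "sssxib" → 6 new (s, s, s, x, i, b)
  "ssssbx" → prefix "sss" already present; 3 new (s, b, x)
  "ssyissx" → prefix "ss" already present; 5 new (y, i, s, s, x)
  "sssyss" → prefix "sss" already present; 3 new (y, s, s)
  "sssybbyxys" → prefix "sssy" already present; 6 new (b, b, y, x, y, s)
  "sssybbyisy" → prefix "sssybby" already present; 3 new (i, s, y)
  "ssxbyxxy" → prefix "ss" already present; 6 new (x, b, y, x, x, y)
  "ssssbs" → prefix "ssssb" already present; 1 new (s)
  "ssxiy" → prefix "ssx" already present; 2 new (i, y)
  "ssyissxsib" → prefix "ssyissx" already present; 3 new (s, i, b)
  "ssssbbxb" → prefix "ssssb" already present; 3 new (b, x, b)
Total nodes = 6 + 3 + 5 + 3 + 6 + 3 + 6 + 1 + 2 + 3 + 3 = 41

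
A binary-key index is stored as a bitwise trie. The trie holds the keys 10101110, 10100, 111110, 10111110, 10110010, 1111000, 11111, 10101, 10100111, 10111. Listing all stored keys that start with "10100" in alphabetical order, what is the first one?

DFS of the "10100" subtree visits, in order: "10100", "10100111"
The 1st is 10100.

10100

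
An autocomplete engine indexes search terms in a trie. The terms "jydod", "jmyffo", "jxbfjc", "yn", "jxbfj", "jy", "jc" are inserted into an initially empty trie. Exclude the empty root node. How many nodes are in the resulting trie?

18

Trace insertions, counting only characters that open a new branch:
  "jydod" → 5 new (j, y, d, o, d)
  "jmyffo" → prefix "j" already present; 5 new (m, y, f, f, o)
  "jxbfjc" → prefix "j" already present; 5 new (x, b, f, j, c)
  "yn" → 2 new (y, n)
  "jxbfj" → prefix "jxbfj" already present; 0 new (none)
  "jy" → prefix "jy" already present; 0 new (none)
  "jc" → prefix "j" already present; 1 new (c)
Total nodes = 5 + 5 + 5 + 2 + 0 + 0 + 1 = 18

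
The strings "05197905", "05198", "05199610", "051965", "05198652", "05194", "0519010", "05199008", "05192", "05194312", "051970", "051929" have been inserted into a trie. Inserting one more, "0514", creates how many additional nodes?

1

Walking "0514" from the root, the first 3 characters ("051") follow existing edges; "4" is the first miss.
Each of the 1 remaining characters creates one node.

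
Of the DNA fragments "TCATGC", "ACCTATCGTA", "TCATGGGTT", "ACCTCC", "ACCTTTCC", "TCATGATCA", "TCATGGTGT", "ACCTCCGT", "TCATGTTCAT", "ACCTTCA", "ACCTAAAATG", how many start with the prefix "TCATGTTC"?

1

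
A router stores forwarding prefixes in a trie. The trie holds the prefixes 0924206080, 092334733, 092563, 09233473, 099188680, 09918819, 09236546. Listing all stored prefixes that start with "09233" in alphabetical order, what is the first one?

DFS of the "09233" subtree visits, in order: "09233473", "092334733"
The 1st is 09233473.

09233473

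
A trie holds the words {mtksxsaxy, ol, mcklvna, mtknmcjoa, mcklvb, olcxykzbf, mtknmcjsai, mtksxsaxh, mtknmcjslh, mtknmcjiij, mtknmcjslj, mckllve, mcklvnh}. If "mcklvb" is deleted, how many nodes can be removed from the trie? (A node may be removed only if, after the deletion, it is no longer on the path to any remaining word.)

After clearing the end-marker at "mcklvb", prune upward until reaching a node still needed by another word.
The suffix "b" (1 node) is used only by "mcklvb"; the node for "mcklv" still has the child "n", so pruning stops there.
Nodes removed: 1

1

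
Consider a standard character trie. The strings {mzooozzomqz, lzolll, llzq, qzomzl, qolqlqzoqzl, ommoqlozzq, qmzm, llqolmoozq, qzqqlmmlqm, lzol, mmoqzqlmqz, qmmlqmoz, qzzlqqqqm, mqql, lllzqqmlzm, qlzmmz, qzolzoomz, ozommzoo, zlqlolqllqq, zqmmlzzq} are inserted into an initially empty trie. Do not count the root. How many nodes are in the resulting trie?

134

Insert word by word; a character creates a node only if that edge doesn't already exist:
  "mzooozzomqz" → 11 new (m, z, o, o, o, z, z, o, m, q, z)
  "lzolll" → 6 new (l, z, o, l, l, l)
  "llzq" → prefix "l" already present; 3 new (l, z, q)
  "qzomzl" → 6 new (q, z, o, m, z, l)
  "qolqlqzoqzl" → prefix "q" already present; 10 new (o, l, q, l, q, z, o, q, z, l)
  "ommoqlozzq" → 10 new (o, m, m, o, q, l, o, z, z, q)
  "qmzm" → prefix "q" already present; 3 new (m, z, m)
  "llqolmoozq" → prefix "ll" already present; 8 new (q, o, l, m, o, o, z, q)
  "qzqqlmmlqm" → prefix "qz" already present; 8 new (q, q, l, m, m, l, q, m)
  "lzol" → prefix "lzol" already present; 0 new (none)
  "mmoqzqlmqz" → prefix "m" already present; 9 new (m, o, q, z, q, l, m, q, z)
  "qmmlqmoz" → prefix "qm" already present; 6 new (m, l, q, m, o, z)
  "qzzlqqqqm" → prefix "qz" already present; 7 new (z, l, q, q, q, q, m)
  "mqql" → prefix "m" already present; 3 new (q, q, l)
  "lllzqqmlzm" → prefix "ll" already present; 8 new (l, z, q, q, m, l, z, m)
  "qlzmmz" → prefix "q" already present; 5 new (l, z, m, m, z)
  "qzolzoomz" → prefix "qzo" already present; 6 new (l, z, o, o, m, z)
  "ozommzoo" → prefix "o" already present; 7 new (z, o, m, m, z, o, o)
  "zlqlolqllqq" → 11 new (z, l, q, l, o, l, q, l, l, q, q)
  "zqmmlzzq" → prefix "z" already present; 7 new (q, m, m, l, z, z, q)
Total nodes = 11 + 6 + 3 + 6 + 10 + 10 + 3 + 8 + 8 + 0 + 9 + 6 + 7 + 3 + 8 + 5 + 6 + 7 + 11 + 7 = 134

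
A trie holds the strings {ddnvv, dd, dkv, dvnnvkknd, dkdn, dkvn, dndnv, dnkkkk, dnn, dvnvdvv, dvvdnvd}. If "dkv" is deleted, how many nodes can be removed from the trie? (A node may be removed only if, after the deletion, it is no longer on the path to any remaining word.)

0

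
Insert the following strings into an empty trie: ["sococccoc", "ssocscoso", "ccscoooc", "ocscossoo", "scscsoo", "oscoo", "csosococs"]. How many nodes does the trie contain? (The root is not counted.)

Trace insertions, counting only characters that open a new branch:
  "sococccoc" → 9 new (s, o, c, o, c, c, c, o, c)
  "ssocscoso" → prefix "s" already present; 8 new (s, o, c, s, c, o, s, o)
  "ccscoooc" → 8 new (c, c, s, c, o, o, o, c)
  "ocscossoo" → 9 new (o, c, s, c, o, s, s, o, o)
  "scscsoo" → prefix "s" already present; 6 new (c, s, c, s, o, o)
  "oscoo" → prefix "o" already present; 4 new (s, c, o, o)
  "csosococs" → prefix "c" already present; 8 new (s, o, s, o, c, o, c, s)
Total nodes = 9 + 8 + 8 + 9 + 6 + 4 + 8 = 52

52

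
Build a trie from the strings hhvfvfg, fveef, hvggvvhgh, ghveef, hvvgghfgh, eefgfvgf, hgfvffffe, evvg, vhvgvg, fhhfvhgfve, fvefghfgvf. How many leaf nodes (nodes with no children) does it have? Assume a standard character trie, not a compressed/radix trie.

11

A leaf is a node with no children — equivalently, the end of a word that is not a proper prefix of any other stored word.
Those words: "eefgfvgf", "evvg", "fhhfvhgfve", "fveef", "fvefghfgvf", "ghveef", "hgfvffffe", "hhvfvfg", "hvggvvhgh", "hvvgghfgh", "vhvgvg"
Leaf count: 11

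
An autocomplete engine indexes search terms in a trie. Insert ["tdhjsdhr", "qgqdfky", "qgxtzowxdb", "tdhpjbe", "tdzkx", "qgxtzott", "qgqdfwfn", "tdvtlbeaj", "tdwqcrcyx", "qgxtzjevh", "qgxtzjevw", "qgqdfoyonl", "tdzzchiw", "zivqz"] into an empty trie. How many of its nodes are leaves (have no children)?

A leaf is a node with no children — equivalently, the end of a word that is not a proper prefix of any other stored word.
Those words: "qgqdfky", "qgqdfoyonl", "qgqdfwfn", "qgxtzjevh", "qgxtzjevw", "qgxtzott", "qgxtzowxdb", "tdhjsdhr", "tdhpjbe", "tdvtlbeaj", "tdwqcrcyx", "tdzkx", "tdzzchiw", "zivqz"
Leaf count: 14

14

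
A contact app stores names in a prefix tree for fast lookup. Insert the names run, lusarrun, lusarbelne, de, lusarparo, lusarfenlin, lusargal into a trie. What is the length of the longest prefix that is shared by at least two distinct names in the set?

Equivalently: take the maximum, over all pairs, of their longest common prefix length.
"lusarbelne" and "lusarfenlin" agree on "lusar" (5 characters) before diverging; nothing deeper is shared.
Longest shared-prefix length: 5

5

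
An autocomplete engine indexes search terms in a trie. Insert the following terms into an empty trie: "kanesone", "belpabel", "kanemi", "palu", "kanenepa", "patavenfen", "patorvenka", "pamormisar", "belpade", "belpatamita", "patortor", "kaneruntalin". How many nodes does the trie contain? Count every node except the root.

68

Insert word by word; a character creates a node only if that edge doesn't already exist:
  "kanesone" → 8 new (k, a, n, e, s, o, n, e)
  "belpabel" → 8 new (b, e, l, p, a, b, e, l)
  "kanemi" → prefix "kane" already present; 2 new (m, i)
  "palu" → 4 new (p, a, l, u)
  "kanenepa" → prefix "kane" already present; 4 new (n, e, p, a)
  "patavenfen" → prefix "pa" already present; 8 new (t, a, v, e, n, f, e, n)
  "patorvenka" → prefix "pat" already present; 7 new (o, r, v, e, n, k, a)
  "pamormisar" → prefix "pa" already present; 8 new (m, o, r, m, i, s, a, r)
  "belpade" → prefix "belpa" already present; 2 new (d, e)
  "belpatamita" → prefix "belpa" already present; 6 new (t, a, m, i, t, a)
  "patortor" → prefix "pator" already present; 3 new (t, o, r)
  "kaneruntalin" → prefix "kane" already present; 8 new (r, u, n, t, a, l, i, n)
Total nodes = 8 + 8 + 2 + 4 + 4 + 8 + 7 + 8 + 2 + 6 + 3 + 8 = 68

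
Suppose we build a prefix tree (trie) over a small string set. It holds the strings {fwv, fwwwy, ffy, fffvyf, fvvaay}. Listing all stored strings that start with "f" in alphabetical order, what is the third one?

Filter for "f…" and sort: "fffvyf", "ffy", "fvvaay", "fwv", "fwwwy"
Position 3: fvvaay

fvvaay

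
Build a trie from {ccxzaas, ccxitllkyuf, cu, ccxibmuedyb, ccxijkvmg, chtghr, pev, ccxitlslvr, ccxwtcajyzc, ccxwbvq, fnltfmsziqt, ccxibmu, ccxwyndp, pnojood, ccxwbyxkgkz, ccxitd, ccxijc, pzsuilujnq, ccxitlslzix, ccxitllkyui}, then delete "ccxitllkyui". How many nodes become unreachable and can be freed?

A node on "ccxitllkyui"'s path can go only if nothing else ends at it or branches off below it.
The suffix "i" (1 node) is used only by "ccxitllkyui"; the node for "ccxitllkyu" still has the child "f", so pruning stops there.
Nodes removed: 1

1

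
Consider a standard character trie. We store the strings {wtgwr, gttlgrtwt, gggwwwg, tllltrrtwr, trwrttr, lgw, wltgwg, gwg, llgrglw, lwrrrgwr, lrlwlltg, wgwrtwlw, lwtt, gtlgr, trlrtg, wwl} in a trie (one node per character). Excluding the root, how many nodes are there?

For each word, the new-node count is its length minus the longest prefix already in the trie:
  "wtgwr" → 5 new (w, t, g, w, r)
  "gttlgrtwt" → 9 new (g, t, t, l, g, r, t, w, t)
  "gggwwwg" → prefix "g" already present; 6 new (g, g, w, w, w, g)
  "tllltrrtwr" → 10 new (t, l, l, l, t, r, r, t, w, r)
  "trwrttr" → prefix "t" already present; 6 new (r, w, r, t, t, r)
  "lgw" → 3 new (l, g, w)
  "wltgwg" → prefix "w" already present; 5 new (l, t, g, w, g)
  "gwg" → prefix "g" already present; 2 new (w, g)
  "llgrglw" → prefix "l" already present; 6 new (l, g, r, g, l, w)
  "lwrrrgwr" → prefix "l" already present; 7 new (w, r, r, r, g, w, r)
  "lrlwlltg" → prefix "l" already present; 7 new (r, l, w, l, l, t, g)
  "wgwrtwlw" → prefix "w" already present; 7 new (g, w, r, t, w, l, w)
  "lwtt" → prefix "lw" already present; 2 new (t, t)
  "gtlgr" → prefix "gt" already present; 3 new (l, g, r)
  "trlrtg" → prefix "tr" already present; 4 new (l, r, t, g)
  "wwl" → prefix "w" already present; 2 new (w, l)
Total nodes = 5 + 9 + 6 + 10 + 6 + 3 + 5 + 2 + 6 + 7 + 7 + 7 + 2 + 3 + 4 + 2 = 84

84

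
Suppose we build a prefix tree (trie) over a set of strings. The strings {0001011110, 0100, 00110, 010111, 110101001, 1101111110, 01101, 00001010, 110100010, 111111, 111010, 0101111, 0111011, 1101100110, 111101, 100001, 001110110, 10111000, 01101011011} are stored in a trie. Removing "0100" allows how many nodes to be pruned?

Walk "0100" from the leaf back toward the root, removing each node that no remaining word uses.
The suffix "0" (1 node) is used only by "0100"; the node for "010" still has the child "1", so pruning stops there.
Nodes removed: 1

1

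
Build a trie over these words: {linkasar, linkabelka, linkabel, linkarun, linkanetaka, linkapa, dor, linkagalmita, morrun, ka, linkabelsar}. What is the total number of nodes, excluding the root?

Trace insertions, counting only characters that open a new branch:
  "linkasar" → 8 new (l, i, n, k, a, s, a, r)
  "linkabelka" → prefix "linka" already present; 5 new (b, e, l, k, a)
  "linkabel" → prefix "linkabel" already present; 0 new (none)
  "linkarun" → prefix "linka" already present; 3 new (r, u, n)
  "linkanetaka" → prefix "linka" already present; 6 new (n, e, t, a, k, a)
  "linkapa" → prefix "linka" already present; 2 new (p, a)
  "dor" → 3 new (d, o, r)
  "linkagalmita" → prefix "linka" already present; 7 new (g, a, l, m, i, t, a)
  "morrun" → 6 new (m, o, r, r, u, n)
  "ka" → 2 new (k, a)
  "linkabelsar" → prefix "linkabel" already present; 3 new (s, a, r)
Total nodes = 8 + 5 + 0 + 3 + 6 + 2 + 3 + 7 + 6 + 2 + 3 = 45

45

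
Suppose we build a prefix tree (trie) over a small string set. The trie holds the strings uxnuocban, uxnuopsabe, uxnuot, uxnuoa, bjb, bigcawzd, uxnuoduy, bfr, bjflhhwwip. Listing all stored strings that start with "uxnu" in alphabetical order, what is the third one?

Filter for "uxnu…" and sort: "uxnuoa", "uxnuocban", "uxnuoduy", "uxnuopsabe", "uxnuot"
The 3rd is uxnuoduy.

uxnuoduy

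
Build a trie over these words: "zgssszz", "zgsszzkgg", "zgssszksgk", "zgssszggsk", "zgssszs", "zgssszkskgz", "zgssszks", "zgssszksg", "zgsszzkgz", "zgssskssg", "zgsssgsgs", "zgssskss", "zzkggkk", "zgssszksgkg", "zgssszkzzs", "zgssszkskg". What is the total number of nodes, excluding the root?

For each word, the new-node count is its length minus the longest prefix already in the trie:
  "zgssszz" → 7 new (z, g, s, s, s, z, z)
  "zgsszzkgg" → prefix "zgss" already present; 5 new (z, z, k, g, g)
  "zgssszksgk" → prefix "zgsssz" already present; 4 new (k, s, g, k)
  "zgssszggsk" → prefix "zgsssz" already present; 4 new (g, g, s, k)
  "zgssszs" → prefix "zgsssz" already present; 1 new (s)
  "zgssszkskgz" → prefix "zgssszks" already present; 3 new (k, g, z)
  "zgssszks" → prefix "zgssszks" already present; 0 new (none)
  "zgssszksg" → prefix "zgssszksg" already present; 0 new (none)
  "zgsszzkgz" → prefix "zgsszzkg" already present; 1 new (z)
  "zgssskssg" → prefix "zgsss" already present; 4 new (k, s, s, g)
  "zgsssgsgs" → prefix "zgsss" already present; 4 new (g, s, g, s)
  "zgssskss" → prefix "zgssskss" already present; 0 new (none)
  "zzkggkk" → prefix "z" already present; 6 new (z, k, g, g, k, k)
  "zgssszksgkg" → prefix "zgssszksgk" already present; 1 new (g)
  "zgssszkzzs" → prefix "zgssszk" already present; 3 new (z, z, s)
  "zgssszkskg" → prefix "zgssszkskg" already present; 0 new (none)
Total nodes = 7 + 5 + 4 + 4 + 1 + 3 + 0 + 0 + 1 + 4 + 4 + 0 + 6 + 1 + 3 + 0 = 43

43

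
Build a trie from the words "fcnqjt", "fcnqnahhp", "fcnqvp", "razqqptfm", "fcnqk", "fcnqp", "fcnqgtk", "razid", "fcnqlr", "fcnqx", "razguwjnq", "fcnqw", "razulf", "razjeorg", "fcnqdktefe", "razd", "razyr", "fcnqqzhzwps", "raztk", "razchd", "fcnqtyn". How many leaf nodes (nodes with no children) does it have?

21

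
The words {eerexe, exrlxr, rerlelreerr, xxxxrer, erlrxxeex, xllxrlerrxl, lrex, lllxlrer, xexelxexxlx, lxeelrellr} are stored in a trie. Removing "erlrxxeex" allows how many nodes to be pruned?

Walk "erlrxxeex" from the leaf back toward the root, removing each node that no remaining word uses.
The suffix "rlrxxeex" (8 nodes) is used only by "erlrxxeex"; the node for "e" still has the child "e", so pruning stops there.
Nodes removed: 8

8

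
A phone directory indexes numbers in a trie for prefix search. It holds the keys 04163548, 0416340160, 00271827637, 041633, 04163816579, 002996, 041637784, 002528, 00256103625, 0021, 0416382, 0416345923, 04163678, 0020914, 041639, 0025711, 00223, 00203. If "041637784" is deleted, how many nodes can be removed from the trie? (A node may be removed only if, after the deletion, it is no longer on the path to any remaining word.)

4

After clearing the end-marker at "041637784", prune upward until reaching a node still needed by another word.
The suffix "7784" (4 nodes) is used only by "041637784"; the node for "04163" still has the child "5", so pruning stops there.
Nodes removed: 4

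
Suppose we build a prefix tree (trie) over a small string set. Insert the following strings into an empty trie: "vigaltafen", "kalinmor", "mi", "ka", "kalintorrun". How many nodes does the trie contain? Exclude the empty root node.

26

For each word, the new-node count is its length minus the longest prefix already in the trie:
  "vigaltafen" → 10 new (v, i, g, a, l, t, a, f, e, n)
  "kalinmor" → 8 new (k, a, l, i, n, m, o, r)
  "mi" → 2 new (m, i)
  "ka" → prefix "ka" already present; 0 new (none)
  "kalintorrun" → prefix "kalin" already present; 6 new (t, o, r, r, u, n)
Total nodes = 10 + 8 + 2 + 0 + 6 = 26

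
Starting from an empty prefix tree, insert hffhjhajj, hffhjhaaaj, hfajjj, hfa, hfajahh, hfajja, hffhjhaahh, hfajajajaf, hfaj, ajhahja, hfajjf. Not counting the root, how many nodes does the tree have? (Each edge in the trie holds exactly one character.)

For each word, the new-node count is its length minus the longest prefix already in the trie:
  "hffhjhajj" → 9 new (h, f, f, h, j, h, a, j, j)
  "hffhjhaaaj" → prefix "hffhjha" already present; 3 new (a, a, j)
  "hfajjj" → prefix "hf" already present; 4 new (a, j, j, j)
  "hfa" → prefix "hfa" already present; 0 new (none)
  "hfajahh" → prefix "hfaj" already present; 3 new (a, h, h)
  "hfajja" → prefix "hfajj" already present; 1 new (a)
  "hffhjhaahh" → prefix "hffhjhaa" already present; 2 new (h, h)
  "hfajajajaf" → prefix "hfaja" already present; 5 new (j, a, j, a, f)
  "hfaj" → prefix "hfaj" already present; 0 new (none)
  "ajhahja" → 7 new (a, j, h, a, h, j, a)
  "hfajjf" → prefix "hfajj" already present; 1 new (f)
Total nodes = 9 + 3 + 4 + 0 + 3 + 1 + 2 + 5 + 0 + 7 + 1 = 35

35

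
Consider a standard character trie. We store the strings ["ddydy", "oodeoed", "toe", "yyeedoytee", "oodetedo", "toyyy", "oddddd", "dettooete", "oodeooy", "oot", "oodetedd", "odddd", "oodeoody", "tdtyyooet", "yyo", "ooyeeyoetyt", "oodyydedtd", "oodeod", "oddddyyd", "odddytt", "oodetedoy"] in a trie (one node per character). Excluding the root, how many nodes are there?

84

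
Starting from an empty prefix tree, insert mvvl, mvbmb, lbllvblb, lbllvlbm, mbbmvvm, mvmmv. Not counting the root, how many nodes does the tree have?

Count nodes per top-level branch (shared prefixes stored once):
  'l'-branch (lbllvblb, lbllvlbm): 11 nodes
  'm'-branch (mbbmvvm, mvbmb, mvmmv, mvvl): 16 nodes
Sum: 27

27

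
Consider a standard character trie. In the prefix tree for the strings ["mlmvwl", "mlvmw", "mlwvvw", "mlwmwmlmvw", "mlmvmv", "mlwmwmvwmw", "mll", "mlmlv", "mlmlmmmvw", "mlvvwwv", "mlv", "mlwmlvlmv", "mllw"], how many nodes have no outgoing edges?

11

Leaves are exactly the stored words that no other stored word extends.
Those words: "mllw", "mlmlmmmvw", "mlmlv", "mlmvmv", "mlmvwl", "mlvmw", "mlvvwwv", "mlwmlvlmv", "mlwmwmlmvw", "mlwmwmvwmw", "mlwvvw"
Leaf count: 11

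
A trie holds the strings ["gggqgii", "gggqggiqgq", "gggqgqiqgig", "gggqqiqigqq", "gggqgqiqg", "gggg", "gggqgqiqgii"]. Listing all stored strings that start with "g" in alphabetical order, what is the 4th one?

gggqgqiqg

Filter for "g…" and sort: "gggg", "gggqggiqgq", "gggqgii", "gggqgqiqg", "gggqgqiqgig", "gggqgqiqgii", "gggqqiqigqq"
Position 4: gggqgqiqg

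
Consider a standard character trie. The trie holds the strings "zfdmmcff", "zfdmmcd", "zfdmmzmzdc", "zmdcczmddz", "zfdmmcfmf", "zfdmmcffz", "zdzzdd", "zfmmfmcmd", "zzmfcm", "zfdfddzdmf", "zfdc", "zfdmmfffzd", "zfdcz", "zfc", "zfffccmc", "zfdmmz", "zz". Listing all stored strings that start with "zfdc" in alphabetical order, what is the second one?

zfdcz

Words with prefix "zfdc", in lexicographic order: "zfdc", "zfdcz"
The 2nd is zfdcz.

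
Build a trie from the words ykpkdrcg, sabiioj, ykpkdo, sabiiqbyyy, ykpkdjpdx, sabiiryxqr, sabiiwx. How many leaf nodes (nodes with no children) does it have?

7

A leaf is a node with no children — equivalently, the end of a word that is not a proper prefix of any other stored word.
Those words: "sabiioj", "sabiiqbyyy", "sabiiryxqr", "sabiiwx", "ykpkdjpdx", "ykpkdo", "ykpkdrcg"
Leaf count: 7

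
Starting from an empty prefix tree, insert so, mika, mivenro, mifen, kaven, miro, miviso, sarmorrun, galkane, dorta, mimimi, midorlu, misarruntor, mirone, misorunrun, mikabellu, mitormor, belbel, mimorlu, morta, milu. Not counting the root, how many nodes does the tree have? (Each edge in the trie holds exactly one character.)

98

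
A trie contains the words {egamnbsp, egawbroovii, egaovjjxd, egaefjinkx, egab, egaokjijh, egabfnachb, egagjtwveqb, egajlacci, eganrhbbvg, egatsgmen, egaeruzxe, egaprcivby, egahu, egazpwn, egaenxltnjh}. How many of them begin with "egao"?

Traverse to the node for "egao", then collect every word in that subtree.
Words under "egao": egaokjijh, egaovjjxd
Count: 2

2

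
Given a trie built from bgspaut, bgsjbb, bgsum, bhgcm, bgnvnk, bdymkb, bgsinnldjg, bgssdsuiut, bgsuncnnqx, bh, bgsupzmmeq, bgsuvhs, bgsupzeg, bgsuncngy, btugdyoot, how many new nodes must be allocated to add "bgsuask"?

Walking "bgsuask" from the root, the first 4 characters ("bgsu") follow existing edges; "a" is the first miss.
New nodes needed: |"bgsuask"| − 4 = 7 − 4 = 3.

3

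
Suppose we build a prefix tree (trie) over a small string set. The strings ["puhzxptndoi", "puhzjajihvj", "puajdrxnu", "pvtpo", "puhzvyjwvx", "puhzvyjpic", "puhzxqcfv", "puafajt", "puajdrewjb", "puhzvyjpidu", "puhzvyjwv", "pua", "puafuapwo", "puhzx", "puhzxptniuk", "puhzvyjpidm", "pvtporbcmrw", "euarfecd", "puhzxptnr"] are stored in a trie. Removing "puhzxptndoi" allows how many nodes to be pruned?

3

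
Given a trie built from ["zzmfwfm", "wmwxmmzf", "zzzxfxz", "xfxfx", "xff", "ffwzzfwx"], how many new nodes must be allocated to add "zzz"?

Every character of "zzz" already lies on an existing path (it is a prefix of some stored word).
No new nodes are needed: 0.

0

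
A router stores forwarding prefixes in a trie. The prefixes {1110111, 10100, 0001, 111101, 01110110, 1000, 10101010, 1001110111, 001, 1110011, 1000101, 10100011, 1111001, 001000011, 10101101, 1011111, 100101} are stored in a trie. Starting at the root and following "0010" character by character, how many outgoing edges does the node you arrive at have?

Walk "0010" from the root, arriving at one node.
Distinct next characters after "0010": 0.
That node has 1 child edge.

1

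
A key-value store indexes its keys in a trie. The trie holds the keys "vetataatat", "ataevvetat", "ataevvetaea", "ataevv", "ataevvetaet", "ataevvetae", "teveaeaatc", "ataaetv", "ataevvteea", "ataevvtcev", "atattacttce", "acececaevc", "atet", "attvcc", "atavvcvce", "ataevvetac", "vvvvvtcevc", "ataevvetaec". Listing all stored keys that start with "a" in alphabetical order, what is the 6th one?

ataevvetaea

Filter for "a…" and sort: "acececaevc", "ataaetv", "ataevv", "ataevvetac", "ataevvetae", "ataevvetaea", "ataevvetaec", "ataevvetaet", "ataevvetat", "ataevvtcev", "ataevvteea", "atattacttce", "atavvcvce", "atet", "attvcc"
Position 6: ataevvetaea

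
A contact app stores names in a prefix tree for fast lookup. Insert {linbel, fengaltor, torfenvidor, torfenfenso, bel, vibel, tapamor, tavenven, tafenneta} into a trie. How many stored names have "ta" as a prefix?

3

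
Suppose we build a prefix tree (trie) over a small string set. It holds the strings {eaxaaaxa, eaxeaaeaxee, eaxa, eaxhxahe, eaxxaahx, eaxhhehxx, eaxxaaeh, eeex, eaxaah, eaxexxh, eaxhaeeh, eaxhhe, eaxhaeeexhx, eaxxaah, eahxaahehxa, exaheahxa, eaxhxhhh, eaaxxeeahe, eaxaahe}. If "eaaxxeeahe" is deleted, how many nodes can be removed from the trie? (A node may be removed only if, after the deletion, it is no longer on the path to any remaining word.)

8

After clearing the end-marker at "eaaxxeeahe", prune upward until reaching a node still needed by another word.
The suffix "axxeeahe" (8 nodes) is used only by "eaaxxeeahe"; the node for "ea" still has the child "x", so pruning stops there.
Nodes removed: 8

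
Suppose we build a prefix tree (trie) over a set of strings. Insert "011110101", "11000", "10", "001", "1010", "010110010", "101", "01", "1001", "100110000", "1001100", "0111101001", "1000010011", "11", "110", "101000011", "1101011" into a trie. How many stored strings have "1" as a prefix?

12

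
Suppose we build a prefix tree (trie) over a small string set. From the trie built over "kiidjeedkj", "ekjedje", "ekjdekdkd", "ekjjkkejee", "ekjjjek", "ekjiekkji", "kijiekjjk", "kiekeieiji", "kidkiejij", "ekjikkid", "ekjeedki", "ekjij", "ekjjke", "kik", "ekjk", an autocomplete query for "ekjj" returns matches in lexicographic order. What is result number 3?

Filter for "ekjj…" and sort: "ekjjjek", "ekjjke", "ekjjkkejee"
The 3rd is ekjjkkejee.

ekjjkkejee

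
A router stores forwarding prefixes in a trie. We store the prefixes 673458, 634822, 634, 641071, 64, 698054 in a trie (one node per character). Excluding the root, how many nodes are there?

21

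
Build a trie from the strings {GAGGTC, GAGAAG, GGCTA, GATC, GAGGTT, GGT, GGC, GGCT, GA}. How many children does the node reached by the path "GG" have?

2

Walk "GG" from the root, arriving at one node.
Characters that immediately follow "GG" among the stored strings: {C, T}.
That node has 2 child edges.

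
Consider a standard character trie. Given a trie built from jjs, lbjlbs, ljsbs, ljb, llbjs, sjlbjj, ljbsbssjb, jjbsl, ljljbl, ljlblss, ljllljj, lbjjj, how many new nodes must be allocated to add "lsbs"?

Walking "lsbs" from the root, the first 1 characters ("l") follow existing edges; "s" is the first miss.
So 4 − 1 = 3 new nodes.

3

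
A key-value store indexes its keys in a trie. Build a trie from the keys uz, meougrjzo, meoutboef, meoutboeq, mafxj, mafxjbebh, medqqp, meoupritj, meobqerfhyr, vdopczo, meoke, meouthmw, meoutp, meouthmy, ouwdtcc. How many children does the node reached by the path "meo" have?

3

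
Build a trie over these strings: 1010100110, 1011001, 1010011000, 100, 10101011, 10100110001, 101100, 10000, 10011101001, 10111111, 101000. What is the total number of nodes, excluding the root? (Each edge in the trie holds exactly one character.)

39

Count nodes per top-level branch (shared prefixes stored once):
  '1'-branch (100, 10000, 10011101001, 101000, 1010011000, 10100110001, 1010100110, 10101011, 101100, 1011001, 10111111): 39 nodes
Sum: 39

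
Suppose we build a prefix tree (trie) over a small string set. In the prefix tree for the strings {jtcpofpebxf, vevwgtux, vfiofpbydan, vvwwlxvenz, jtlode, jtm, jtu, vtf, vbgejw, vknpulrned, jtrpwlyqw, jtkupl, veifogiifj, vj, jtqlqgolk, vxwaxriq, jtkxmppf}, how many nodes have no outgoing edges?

17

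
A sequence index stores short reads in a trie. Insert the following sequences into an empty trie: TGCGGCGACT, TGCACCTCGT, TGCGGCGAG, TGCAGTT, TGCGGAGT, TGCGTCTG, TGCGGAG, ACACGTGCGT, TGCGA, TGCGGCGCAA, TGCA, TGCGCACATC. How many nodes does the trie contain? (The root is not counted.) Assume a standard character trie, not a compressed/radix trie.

48

Trace insertions, counting only characters that open a new branch:
  "TGCGGCGACT" → 10 new (T, G, C, G, G, C, G, A, C, T)
  "TGCACCTCGT" → prefix "TGC" already present; 7 new (A, C, C, T, C, G, T)
  "TGCGGCGAG" → prefix "TGCGGCGA" already present; 1 new (G)
  "TGCAGTT" → prefix "TGCA" already present; 3 new (G, T, T)
  "TGCGGAGT" → prefix "TGCGG" already present; 3 new (A, G, T)
  "TGCGTCTG" → prefix "TGCG" already present; 4 new (T, C, T, G)
  "TGCGGAG" → prefix "TGCGGAG" already present; 0 new (none)
  "ACACGTGCGT" → 10 new (A, C, A, C, G, T, G, C, G, T)
  "TGCGA" → prefix "TGCG" already present; 1 new (A)
  "TGCGGCGCAA" → prefix "TGCGGCG" already present; 3 new (C, A, A)
  "TGCA" → prefix "TGCA" already present; 0 new (none)
  "TGCGCACATC" → prefix "TGCG" already present; 6 new (C, A, C, A, T, C)
Total nodes = 10 + 7 + 1 + 3 + 3 + 4 + 0 + 10 + 1 + 3 + 0 + 6 = 48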